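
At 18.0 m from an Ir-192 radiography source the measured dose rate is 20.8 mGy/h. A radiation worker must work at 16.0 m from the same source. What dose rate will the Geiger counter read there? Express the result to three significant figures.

26.3 mGy/h

Applying the 1/r² law, scaling from 18.0 m to 16.0 m:
20.8 × (18.0/16.0)² = 20.8 × 1.266 = 26.33 mGy/h.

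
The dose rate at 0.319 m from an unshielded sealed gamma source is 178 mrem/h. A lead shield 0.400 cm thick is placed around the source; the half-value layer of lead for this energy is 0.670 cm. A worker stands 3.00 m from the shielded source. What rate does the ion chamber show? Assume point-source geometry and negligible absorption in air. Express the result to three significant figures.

1.33 mrem/h

Distance alone: 178 × (0.319/3.00)² = 178 × 0.01131 = 2.013 mrem/h.
Shield: 0.400/0.670 = 0.5970 half-value layers → attenuation 2^(−0.5970) = 0.6611.
Combined: 2.013 × 0.6611 = 1.331 mrem/h.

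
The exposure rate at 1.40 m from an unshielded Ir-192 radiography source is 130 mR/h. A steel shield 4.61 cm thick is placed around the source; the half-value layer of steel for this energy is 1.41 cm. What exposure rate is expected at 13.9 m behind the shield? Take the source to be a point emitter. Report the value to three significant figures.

Distance alone: 130 × (1.40/13.9)² = 130 × 0.01014 = 1.318 mR/h.
Shield: 4.61/1.41 = 3.270 half-value layers → attenuation 2^(−3.270) = 0.1037.
Combined: 1.318 × 0.1037 = 0.1367 mR/h.

0.137 mR/h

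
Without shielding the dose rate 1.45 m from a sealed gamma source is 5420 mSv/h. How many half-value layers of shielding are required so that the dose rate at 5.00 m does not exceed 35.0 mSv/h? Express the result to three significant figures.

At 5.00 m, distance alone gives (1.45/5.00)² = 0.08410, so 5420 × 0.08410 = 455.8 mSv/h.
Further attenuation needed: 455.8/35.0 = 13.02.
n = log₂(13.02) = 3.703 half-value layers.

3.70 half-value layers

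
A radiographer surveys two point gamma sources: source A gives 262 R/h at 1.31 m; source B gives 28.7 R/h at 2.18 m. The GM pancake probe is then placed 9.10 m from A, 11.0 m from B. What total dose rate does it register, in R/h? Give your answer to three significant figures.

Each source contributes Iᵢ·(dᵢ/rᵢ)²; contributions add.
A: 262 × (1.31/9.10)² = 5.430 R/h
B: 28.7 × (2.18/11.0)² = 1.127 R/h
Total = 5.430 + 1.127 = 6.557 R/h.

6.56 R/h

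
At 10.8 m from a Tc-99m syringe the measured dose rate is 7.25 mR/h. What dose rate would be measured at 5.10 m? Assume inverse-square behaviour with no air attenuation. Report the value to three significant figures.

Intensity scales as (d₁/d₂)², so scaling from 10.8 m to 5.10 m:
7.25 × (10.8/5.10)² = 7.25 × 4.484 = 32.51 mR/h.

32.5 mR/h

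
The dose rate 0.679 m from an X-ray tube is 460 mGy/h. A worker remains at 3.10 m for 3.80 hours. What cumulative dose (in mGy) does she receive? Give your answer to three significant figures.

Since intensity falls as 1/r², rate at 3.10 m:
(0.679/3.10)² = 0.04798, so 460 × 0.04798 = 22.07 mGy/h.
Dose = rate × time = 22.07 mGy/h × 3.800 h = 83.87 mGy.

83.9 mGy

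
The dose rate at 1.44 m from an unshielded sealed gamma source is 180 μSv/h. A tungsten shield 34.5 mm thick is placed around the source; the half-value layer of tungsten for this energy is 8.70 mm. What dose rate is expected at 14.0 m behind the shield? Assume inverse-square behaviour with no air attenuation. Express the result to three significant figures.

Distance alone: (1.44/14.0)² = 0.01058, so 180 × 0.01058 = 1.904 μSv/h.
Shield: 34.5/8.70 = 3.966 half-value layers → attenuation 2^(−3.966) = 0.06399.
Combined: 1.904 × 0.06399 = 0.1218 μSv/h.

0.122 μSv/h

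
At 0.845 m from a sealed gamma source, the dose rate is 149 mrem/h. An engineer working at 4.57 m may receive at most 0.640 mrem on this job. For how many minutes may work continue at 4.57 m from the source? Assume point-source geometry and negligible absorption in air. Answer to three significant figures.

7.54 min

Since intensity falls as 1/r², rate at 4.57 m:
(0.845/4.57)² = 0.03419, so 149 × 0.03419 = 5.094 mrem/h.
Stay time = 0.640 mrem ÷ 5.094 mrem/h = 0.1256 h = 7.536 min.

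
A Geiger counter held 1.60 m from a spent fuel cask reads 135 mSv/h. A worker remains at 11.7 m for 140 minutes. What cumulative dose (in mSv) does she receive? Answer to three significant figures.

Since intensity falls as 1/r², rate at 11.7 m:
(1.60/11.7)² = 0.01870, so 135 × 0.01870 = 2.525 mSv/h.
Dose = rate × time = 2.525 mSv/h × 2.333 h = 5.891 mSv.

5.89 mSv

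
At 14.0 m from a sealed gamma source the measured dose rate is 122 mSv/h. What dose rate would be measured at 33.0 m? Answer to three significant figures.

22.0 mSv/h

Applying the 1/r² law, scaling from 14.0 m to 33.0 m:
122 × (14.0/33.0)² = 122 × 0.1800 = 21.96 mSv/h.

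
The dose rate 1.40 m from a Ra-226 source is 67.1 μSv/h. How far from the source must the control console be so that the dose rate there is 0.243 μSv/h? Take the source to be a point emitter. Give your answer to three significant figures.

23.3 m

Since intensity falls as 1/r², d₂ = d₁·√(I₁/I₂).
I₁/I₂ = 67.1/0.243 = 276.1, so d₂ = 1.40 × √276.1 = 23.26 m.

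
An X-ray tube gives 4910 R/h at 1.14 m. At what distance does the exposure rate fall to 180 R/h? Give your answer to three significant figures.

5.95 m

Intensity scales as (d₁/d₂)², so d₂ = d₁·√(I₁/I₂).
I₁/I₂ = 4910/180 = 27.28, so d₂ = 1.14 × √27.28 = 5.954 m.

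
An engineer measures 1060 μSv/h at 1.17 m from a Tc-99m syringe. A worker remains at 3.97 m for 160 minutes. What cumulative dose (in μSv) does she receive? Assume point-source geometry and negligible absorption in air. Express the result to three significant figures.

246 μSv

Applying the 1/r² law, rate at 3.97 m:
1060 × (1.17/3.97)² = 1060 × 0.08685 = 92.06 μSv/h.
Dose = rate × time = 92.06 μSv/h × 2.667 h = 245.5 μSv.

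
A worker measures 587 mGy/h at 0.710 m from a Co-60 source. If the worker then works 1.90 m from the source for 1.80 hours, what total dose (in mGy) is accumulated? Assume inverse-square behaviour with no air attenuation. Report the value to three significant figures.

Applying the 1/r² law, rate at 1.90 m:
587 × (0.710/1.90)² = 587 × 0.1396 = 81.95 mGy/h.
Dose = rate × time = 81.95 mGy/h × 1.800 h = 147.5 mGy.

148 mGy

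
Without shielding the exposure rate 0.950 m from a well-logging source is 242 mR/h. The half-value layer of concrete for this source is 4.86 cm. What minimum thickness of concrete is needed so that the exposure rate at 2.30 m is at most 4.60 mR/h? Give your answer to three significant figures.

At 2.30 m, distance alone gives 242 × (0.950/2.30)² = 242 × 0.1706 = 41.29 mR/h.
Further attenuation needed: 41.29/4.60 = 8.976.
n = log₂(8.976) = 3.166 half-value layers.
Thickness = 3.166 × 4.86 cm = 15.39 cm.

15.4 cm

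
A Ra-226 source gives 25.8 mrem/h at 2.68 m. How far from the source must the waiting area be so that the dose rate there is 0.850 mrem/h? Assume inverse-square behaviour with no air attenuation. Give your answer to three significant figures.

14.8 m

By the inverse-square law, d₂ = d₁·√(I₁/I₂).
I₁/I₂ = 25.8/0.850 = 30.35, so d₂ = 2.68 × √30.35 = 14.76 m.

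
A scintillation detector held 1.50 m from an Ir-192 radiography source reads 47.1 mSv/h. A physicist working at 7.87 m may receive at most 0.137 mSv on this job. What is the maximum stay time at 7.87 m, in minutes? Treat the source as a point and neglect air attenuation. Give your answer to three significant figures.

4.80 min

Using I₁d₁² = I₂d₂², rate at 7.87 m:
47.1 × (1.50/7.87)² = 47.1 × 0.03633 = 1.711 mSv/h.
Stay time = 0.137 mSv ÷ 1.711 mSv/h = 0.08007 h = 4.804 min.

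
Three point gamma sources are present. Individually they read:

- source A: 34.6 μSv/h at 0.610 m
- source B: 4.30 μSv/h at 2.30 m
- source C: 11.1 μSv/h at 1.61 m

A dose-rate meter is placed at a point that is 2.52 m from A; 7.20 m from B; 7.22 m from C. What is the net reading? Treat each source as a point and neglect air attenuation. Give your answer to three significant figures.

3.02 μSv/h

Each source contributes Iᵢ·(dᵢ/rᵢ)²; contributions add.
A: 34.6 × (0.610/2.52)² = 2.027 μSv/h
B: 4.30 × (2.30/7.20)² = 0.4388 μSv/h
C: 11.1 × (1.61/7.22)² = 0.5520 μSv/h
Total = 2.027 + 0.4388 + 0.5520 = 3.018 μSv/h.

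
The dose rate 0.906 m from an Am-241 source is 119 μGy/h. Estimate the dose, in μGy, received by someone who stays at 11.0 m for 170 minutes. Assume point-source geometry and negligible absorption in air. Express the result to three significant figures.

Applying the 1/r² law, rate at 11.0 m:
(0.906/11.0)² = 0.006784, so 119 × 0.006784 = 0.8073 μGy/h.
Dose = rate × time = 0.8073 μGy/h × 2.833 h = 2.287 μGy.

2.29 μGy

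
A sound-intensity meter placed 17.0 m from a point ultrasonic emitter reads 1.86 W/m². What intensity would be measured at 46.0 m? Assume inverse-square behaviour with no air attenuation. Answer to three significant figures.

Using I₁d₁² = I₂d₂², scaling from 17.0 m to 46.0 m:
(17.0/46.0)² = 0.1366, so 1.86 × 0.1366 = 0.2541 W/m².

0.254 W/m²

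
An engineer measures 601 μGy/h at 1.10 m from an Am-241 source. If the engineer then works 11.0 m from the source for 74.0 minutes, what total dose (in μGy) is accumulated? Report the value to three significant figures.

Using I₁d₁² = I₂d₂², rate at 11.0 m:
(1.10/11.0)² = 0.01000, so 601 × 0.01000 = 6.010 μGy/h.
Dose = rate × time = 6.010 μGy/h × 1.233 h = 7.410 μGy.

7.41 μGy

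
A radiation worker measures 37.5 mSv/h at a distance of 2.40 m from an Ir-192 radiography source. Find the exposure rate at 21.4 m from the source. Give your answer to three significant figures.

Intensity scales as (d₁/d₂)², so the rate at 21.4 m is
37.5 × (2.40/21.4)² = 37.5 × 0.01258 = 0.4717 mSv/h.

0.472 mSv/h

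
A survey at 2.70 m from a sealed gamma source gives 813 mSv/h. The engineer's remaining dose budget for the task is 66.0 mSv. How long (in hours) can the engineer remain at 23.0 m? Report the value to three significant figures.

5.89 h

Since intensity falls as 1/r², rate at 23.0 m:
813 × (2.70/23.0)² = 813 × 0.01378 = 11.20 mSv/h.
Stay time = 66.0 mSv ÷ 11.20 mSv/h = 5.893 h.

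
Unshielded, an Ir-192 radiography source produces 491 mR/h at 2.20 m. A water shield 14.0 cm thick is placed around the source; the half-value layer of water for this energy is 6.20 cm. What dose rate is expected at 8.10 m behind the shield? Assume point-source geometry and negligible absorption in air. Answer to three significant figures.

Distance alone: 491 × (2.20/8.10)² = 491 × 0.07377 = 36.22 mR/h.
Shield: 14.0/6.20 = 2.258 half-value layers → attenuation 2^(−2.258) = 0.2091.
Combined: 36.22 × 0.2091 = 7.574 mR/h.

7.57 mR/h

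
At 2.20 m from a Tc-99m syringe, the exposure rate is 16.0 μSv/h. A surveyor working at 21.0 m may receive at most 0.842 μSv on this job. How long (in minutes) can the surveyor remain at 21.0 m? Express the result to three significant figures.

288 min

Using I₁d₁² = I₂d₂², rate at 21.0 m:
(2.20/21.0)² = 0.01098, so 16.0 × 0.01098 = 0.1757 μSv/h.
Stay time = 0.842 μSv ÷ 0.1757 μSv/h = 4.792 h = 287.5 min.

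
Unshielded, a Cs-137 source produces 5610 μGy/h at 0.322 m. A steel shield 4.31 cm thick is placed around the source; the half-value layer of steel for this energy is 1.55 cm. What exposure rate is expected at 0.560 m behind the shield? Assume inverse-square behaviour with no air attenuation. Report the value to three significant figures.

Distance alone: 5610 × (0.322/0.560)² = 5610 × 0.3306 = 1855 μGy/h.
Shield: 4.31/1.55 = 2.781 half-value layers → attenuation 2^(−2.781) = 0.1455.
Combined: 1855 × 0.1455 = 269.9 μGy/h.

270 μGy/h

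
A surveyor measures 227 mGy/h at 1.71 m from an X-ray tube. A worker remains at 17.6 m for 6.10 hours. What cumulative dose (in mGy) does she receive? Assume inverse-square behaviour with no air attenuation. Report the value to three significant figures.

Applying the 1/r² law, rate at 17.6 m:
227 × (1.71/17.6)² = 227 × 0.009440 = 2.143 mGy/h.
Dose = rate × time = 2.143 mGy/h × 6.100 h = 13.07 mGy.

13.1 mGy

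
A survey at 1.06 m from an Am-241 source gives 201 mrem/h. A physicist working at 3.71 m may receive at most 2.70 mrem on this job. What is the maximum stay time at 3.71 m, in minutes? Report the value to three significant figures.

9.87 min

By the inverse-square law, rate at 3.71 m:
(1.06/3.71)² = 0.08163, so 201 × 0.08163 = 16.41 mrem/h.
Stay time = 2.70 mrem ÷ 16.41 mrem/h = 0.1645 h = 9.870 min.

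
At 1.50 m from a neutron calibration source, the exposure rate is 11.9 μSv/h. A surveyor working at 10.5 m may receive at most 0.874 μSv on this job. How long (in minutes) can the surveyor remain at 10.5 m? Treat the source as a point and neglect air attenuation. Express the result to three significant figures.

By the inverse-square law, rate at 10.5 m:
11.9 × (1.50/10.5)² = 11.9 × 0.02041 = 0.2429 μSv/h.
Stay time = 0.874 μSv ÷ 0.2429 μSv/h = 3.598 h = 215.9 min.

216 min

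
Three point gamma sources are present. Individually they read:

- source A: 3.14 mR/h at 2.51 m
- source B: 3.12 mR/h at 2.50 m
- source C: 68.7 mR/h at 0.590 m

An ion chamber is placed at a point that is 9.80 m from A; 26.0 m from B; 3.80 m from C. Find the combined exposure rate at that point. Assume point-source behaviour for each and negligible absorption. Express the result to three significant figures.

1.89 mR/h

By superposition, sum each source's inverse-square contribution:
A: 3.14 × (2.51/9.80)² = 0.2060 mR/h
B: 3.12 × (2.50/26.0)² = 0.02885 mR/h
C: 68.7 × (0.590/3.80)² = 1.656 mR/h
Total = 0.2060 + 0.02885 + 1.656 = 1.891 mR/h.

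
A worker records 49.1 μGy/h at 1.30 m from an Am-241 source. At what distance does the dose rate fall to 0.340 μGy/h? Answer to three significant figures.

15.6 m

Using I₁d₁² = I₂d₂², d₂ = d₁·√(I₁/I₂).
I₁/I₂ = 49.1/0.340 = 144.4, so d₂ = 1.30 × √144.4 = 15.62 m.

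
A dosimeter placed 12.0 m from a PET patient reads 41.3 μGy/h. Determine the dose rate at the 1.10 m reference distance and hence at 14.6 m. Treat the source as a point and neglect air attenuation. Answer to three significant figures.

Applying the 1/r² law,
At 1.10 m: (12.0/1.10)² = 119.0, so 41.3 × 119.0 = 4915 μGy/h
At 14.6 m: 4915 × (1.10/14.6)² = 4915 × 0.005676 = 27.90 μGy/h.

4920 μGy/h; 27.9 μGy/h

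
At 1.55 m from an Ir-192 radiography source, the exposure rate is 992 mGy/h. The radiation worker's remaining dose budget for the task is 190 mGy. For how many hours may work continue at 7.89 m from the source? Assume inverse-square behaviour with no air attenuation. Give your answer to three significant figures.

4.96 h

By the inverse-square law, rate at 7.89 m:
992 × (1.55/7.89)² = 992 × 0.03859 = 38.28 mGy/h.
Stay time = 190 mGy ÷ 38.28 mGy/h = 4.963 h.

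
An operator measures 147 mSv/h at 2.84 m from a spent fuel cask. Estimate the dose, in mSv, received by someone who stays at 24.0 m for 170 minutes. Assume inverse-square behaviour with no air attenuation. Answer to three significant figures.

Using I₁d₁² = I₂d₂², rate at 24.0 m:
147 × (2.84/24.0)² = 147 × 0.01400 = 2.058 mSv/h.
Dose = rate × time = 2.058 mSv/h × 2.833 h = 5.830 mSv.

5.83 mSv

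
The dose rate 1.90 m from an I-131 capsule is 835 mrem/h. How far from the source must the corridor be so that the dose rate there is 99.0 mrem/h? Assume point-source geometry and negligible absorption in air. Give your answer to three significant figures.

Intensity scales as (d₁/d₂)², so d₂ = d₁·√(I₁/I₂).
I₁/I₂ = 835/99.0 = 8.434, so d₂ = 1.90 × √8.434 = 5.518 m.

5.52 m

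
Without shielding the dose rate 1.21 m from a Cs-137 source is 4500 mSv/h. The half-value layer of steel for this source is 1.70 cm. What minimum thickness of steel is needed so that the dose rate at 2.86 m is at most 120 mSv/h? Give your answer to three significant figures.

At 2.86 m, distance alone gives 4500 × (1.21/2.86)² = 4500 × 0.1790 = 805.5 mSv/h.
Further attenuation needed: 805.5/120 = 6.713.
n = log₂(6.713) = 2.747 half-value layers.
Thickness = 2.747 × 1.70 cm = 4.670 cm.

4.67 cm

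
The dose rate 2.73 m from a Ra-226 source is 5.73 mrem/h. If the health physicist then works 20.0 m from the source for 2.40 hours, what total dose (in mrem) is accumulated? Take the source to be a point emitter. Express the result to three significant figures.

Intensity scales as (d₁/d₂)², so rate at 20.0 m:
(2.73/20.0)² = 0.01863, so 5.73 × 0.01863 = 0.1067 mrem/h.
Dose = rate × time = 0.1067 mrem/h × 2.400 h = 0.2561 mrem.

0.256 mrem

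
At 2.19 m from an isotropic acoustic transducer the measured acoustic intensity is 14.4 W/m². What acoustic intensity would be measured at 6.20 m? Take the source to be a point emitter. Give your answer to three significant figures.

Since intensity falls as 1/r², scaling from 2.19 m to 6.20 m:
(2.19/6.20)² = 0.1248, so 14.4 × 0.1248 = 1.797 W/m².

1.80 W/m²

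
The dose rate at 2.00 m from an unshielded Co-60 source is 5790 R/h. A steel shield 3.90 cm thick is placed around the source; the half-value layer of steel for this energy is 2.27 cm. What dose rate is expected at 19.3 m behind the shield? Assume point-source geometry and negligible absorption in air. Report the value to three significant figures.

18.9 R/h

Distance alone: 5790 × (2.00/19.3)² = 5790 × 0.01074 = 62.18 R/h.
Shield: 3.90/2.27 = 1.718 half-value layers → attenuation 2^(−1.718) = 0.3040.
Combined: 62.18 × 0.3040 = 18.90 R/h.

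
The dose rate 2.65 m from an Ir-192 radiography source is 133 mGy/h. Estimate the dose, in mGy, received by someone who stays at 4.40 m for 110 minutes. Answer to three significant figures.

88.4 mGy

Since intensity falls as 1/r², rate at 4.40 m:
(2.65/4.40)² = 0.3627, so 133 × 0.3627 = 48.24 mGy/h.
Dose = rate × time = 48.24 mGy/h × 1.833 h = 88.42 mGy.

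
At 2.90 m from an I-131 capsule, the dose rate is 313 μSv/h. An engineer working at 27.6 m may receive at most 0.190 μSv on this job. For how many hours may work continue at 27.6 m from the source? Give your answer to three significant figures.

By the inverse-square law, rate at 27.6 m:
313 × (2.90/27.6)² = 313 × 0.01104 = 3.456 μSv/h.
Stay time = 0.190 μSv ÷ 3.456 μSv/h = 0.05498 h.

0.0550 h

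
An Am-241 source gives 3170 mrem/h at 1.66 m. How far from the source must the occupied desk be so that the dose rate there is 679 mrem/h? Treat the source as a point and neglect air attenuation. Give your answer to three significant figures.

3.59 m

Intensity scales as (d₁/d₂)², so d₂ = d₁·√(I₁/I₂).
I₁/I₂ = 3170/679 = 4.669, so d₂ = 1.66 × √4.669 = 3.587 m.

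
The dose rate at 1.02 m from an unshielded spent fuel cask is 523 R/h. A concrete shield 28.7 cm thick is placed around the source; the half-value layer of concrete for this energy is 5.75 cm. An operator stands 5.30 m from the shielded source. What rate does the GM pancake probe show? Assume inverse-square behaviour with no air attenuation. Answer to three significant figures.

0.609 R/h

Distance alone: (1.02/5.30)² = 0.03704, so 523 × 0.03704 = 19.37 R/h.
Shield: 28.7/5.75 = 4.991 half-value layers → attenuation 2^(−4.991) = 0.03145.
Combined: 19.37 × 0.03145 = 0.6092 R/h.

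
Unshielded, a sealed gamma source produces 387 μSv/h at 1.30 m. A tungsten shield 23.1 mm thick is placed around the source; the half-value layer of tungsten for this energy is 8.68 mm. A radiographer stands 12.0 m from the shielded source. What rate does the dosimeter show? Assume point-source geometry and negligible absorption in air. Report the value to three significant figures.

0.718 μSv/h

Distance alone: 387 × (1.30/12.0)² = 387 × 0.01174 = 4.543 μSv/h.
Shield: 23.1/8.68 = 2.661 half-value layers → attenuation 2^(−2.661) = 0.1581.
Combined: 4.543 × 0.1581 = 0.7182 μSv/h.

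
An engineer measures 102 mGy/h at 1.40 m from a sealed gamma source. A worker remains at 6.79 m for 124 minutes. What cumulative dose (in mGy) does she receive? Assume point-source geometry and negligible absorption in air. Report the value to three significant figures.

8.96 mGy

Using I₁d₁² = I₂d₂², rate at 6.79 m:
102 × (1.40/6.79)² = 102 × 0.04251 = 4.336 mGy/h.
Dose = rate × time = 4.336 mGy/h × 2.067 h = 8.963 mGy.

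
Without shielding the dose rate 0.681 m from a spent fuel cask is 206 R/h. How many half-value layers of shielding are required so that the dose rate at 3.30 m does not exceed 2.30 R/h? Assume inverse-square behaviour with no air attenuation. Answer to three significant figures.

1.93 half-value layers

At 3.30 m, distance alone gives (0.681/3.30)² = 0.04259, so 206 × 0.04259 = 8.774 R/h.
Further attenuation needed: 8.774/2.30 = 3.815.
n = log₂(3.815) = 1.932 half-value layers.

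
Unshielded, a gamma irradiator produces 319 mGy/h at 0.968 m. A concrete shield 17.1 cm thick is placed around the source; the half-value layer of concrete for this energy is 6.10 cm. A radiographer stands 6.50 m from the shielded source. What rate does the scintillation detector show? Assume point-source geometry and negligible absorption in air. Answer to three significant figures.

Distance alone: (0.968/6.50)² = 0.02218, so 319 × 0.02218 = 7.075 mGy/h.
Shield: 17.1/6.10 = 2.803 half-value layers → attenuation 2^(−2.803) = 0.1433.
Combined: 7.075 × 0.1433 = 1.014 mGy/h.

1.01 mGy/h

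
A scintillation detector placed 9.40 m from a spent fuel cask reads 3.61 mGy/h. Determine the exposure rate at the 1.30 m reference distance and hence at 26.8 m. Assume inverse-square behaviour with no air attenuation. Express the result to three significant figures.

189 mGy/h; 0.444 mGy/h

Using I₁d₁² = I₂d₂²,
At 1.30 m: (9.40/1.30)² = 52.28, so 3.61 × 52.28 = 188.7 mGy/h
At 26.8 m: (1.30/26.8)² = 0.002353, so 188.7 × 0.002353 = 0.4440 mGy/h.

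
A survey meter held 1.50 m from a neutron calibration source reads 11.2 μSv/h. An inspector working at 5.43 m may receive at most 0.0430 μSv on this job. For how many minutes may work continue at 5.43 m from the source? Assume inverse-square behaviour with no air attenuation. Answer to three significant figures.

3.02 min

By the inverse-square law, rate at 5.43 m:
11.2 × (1.50/5.43)² = 11.2 × 0.07631 = 0.8547 μSv/h.
Stay time = 0.0430 μSv ÷ 0.8547 μSv/h = 0.05031 h = 3.019 min.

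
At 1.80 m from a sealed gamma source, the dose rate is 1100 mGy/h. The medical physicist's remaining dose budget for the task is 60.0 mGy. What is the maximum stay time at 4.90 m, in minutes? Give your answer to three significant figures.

24.3 min

By the inverse-square law, rate at 4.90 m:
1100 × (1.80/4.90)² = 1100 × 0.1349 = 148.4 mGy/h.
Stay time = 60.0 mGy ÷ 148.4 mGy/h = 0.4043 h = 24.26 min.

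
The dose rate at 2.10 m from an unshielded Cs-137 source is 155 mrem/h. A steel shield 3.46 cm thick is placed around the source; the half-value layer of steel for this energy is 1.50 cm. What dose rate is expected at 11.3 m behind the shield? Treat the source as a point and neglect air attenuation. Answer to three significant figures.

Distance alone: (2.10/11.3)² = 0.03454, so 155 × 0.03454 = 5.354 mrem/h.
Shield: 3.46/1.50 = 2.307 half-value layers → attenuation 2^(−2.307) = 0.2021.
Combined: 5.354 × 0.2021 = 1.082 mrem/h.

1.08 mrem/h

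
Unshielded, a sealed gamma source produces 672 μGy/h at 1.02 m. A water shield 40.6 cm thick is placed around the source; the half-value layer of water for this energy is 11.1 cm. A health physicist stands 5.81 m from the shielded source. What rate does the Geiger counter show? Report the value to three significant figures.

Distance alone: 672 × (1.02/5.81)² = 672 × 0.03082 = 20.71 μGy/h.
Shield: 40.6/11.1 = 3.658 half-value layers → attenuation 2^(−3.658) = 0.07922.
Combined: 20.71 × 0.07922 = 1.641 μGy/h.

1.64 μGy/h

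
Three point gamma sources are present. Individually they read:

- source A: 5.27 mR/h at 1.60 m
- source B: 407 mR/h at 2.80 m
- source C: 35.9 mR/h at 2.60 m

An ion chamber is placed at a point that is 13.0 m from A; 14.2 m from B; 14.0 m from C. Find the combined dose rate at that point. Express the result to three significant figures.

By superposition, sum each source's inverse-square contribution:
A: 5.27 × (1.60/13.0)² = 0.07983 mR/h
B: 407 × (2.80/14.2)² = 15.82 mR/h
C: 35.9 × (2.60/14.0)² = 1.238 mR/h
Total = 0.07983 + 15.82 + 1.238 = 17.14 mR/h.

17.1 mR/h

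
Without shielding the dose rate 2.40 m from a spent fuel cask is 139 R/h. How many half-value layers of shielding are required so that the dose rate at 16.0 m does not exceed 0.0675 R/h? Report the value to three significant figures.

5.53 half-value layers

At 16.0 m, distance alone gives (2.40/16.0)² = 0.02250, so 139 × 0.02250 = 3.127 R/h.
Further attenuation needed: 3.127/0.0675 = 46.33.
n = log₂(46.33) = 5.534 half-value layers.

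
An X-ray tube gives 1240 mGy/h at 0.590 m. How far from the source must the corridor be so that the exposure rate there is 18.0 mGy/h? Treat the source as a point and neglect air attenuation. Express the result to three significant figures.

Intensity scales as (d₁/d₂)², so d₂ = d₁·√(I₁/I₂).
I₁/I₂ = 1240/18.0 = 68.89, so d₂ = 0.590 × √68.89 = 4.897 m.

4.90 m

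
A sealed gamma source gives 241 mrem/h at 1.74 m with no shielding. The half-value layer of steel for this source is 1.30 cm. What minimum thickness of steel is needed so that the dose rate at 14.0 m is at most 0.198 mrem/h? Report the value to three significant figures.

At 14.0 m, distance alone gives 241 × (1.74/14.0)² = 241 × 0.01545 = 3.723 mrem/h.
Further attenuation needed: 3.723/0.198 = 18.80.
n = log₂(18.80) = 4.233 half-value layers.
Thickness = 4.233 × 1.30 cm = 5.503 cm.

5.50 cm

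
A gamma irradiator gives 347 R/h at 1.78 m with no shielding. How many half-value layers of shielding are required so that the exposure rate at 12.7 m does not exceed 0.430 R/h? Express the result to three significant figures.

At 12.7 m, distance alone gives (1.78/12.7)² = 0.01964, so 347 × 0.01964 = 6.815 R/h.
Further attenuation needed: 6.815/0.430 = 15.85.
n = log₂(15.85) = 3.986 half-value layers.

3.99 half-value layers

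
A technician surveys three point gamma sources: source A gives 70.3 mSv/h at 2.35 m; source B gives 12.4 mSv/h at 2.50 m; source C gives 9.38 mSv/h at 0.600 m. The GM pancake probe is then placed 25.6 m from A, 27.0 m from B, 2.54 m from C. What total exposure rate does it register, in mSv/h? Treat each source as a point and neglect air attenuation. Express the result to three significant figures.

1.22 mSv/h

By superposition, sum each source's inverse-square contribution:
A: 70.3 × (2.35/25.6)² = 0.5924 mSv/h
B: 12.4 × (2.50/27.0)² = 0.1063 mSv/h
C: 9.38 × (0.600/2.54)² = 0.5234 mSv/h
Total = 0.5924 + 0.1063 + 0.5234 = 1.222 mSv/h.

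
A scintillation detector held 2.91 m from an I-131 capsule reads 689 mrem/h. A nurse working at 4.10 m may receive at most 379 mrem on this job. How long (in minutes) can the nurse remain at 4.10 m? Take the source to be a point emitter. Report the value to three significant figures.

Intensity scales as (d₁/d₂)², so rate at 4.10 m:
(2.91/4.10)² = 0.5038, so 689 × 0.5038 = 347.1 mrem/h.
Stay time = 379 mrem ÷ 347.1 mrem/h = 1.092 h = 65.52 min.

65.5 min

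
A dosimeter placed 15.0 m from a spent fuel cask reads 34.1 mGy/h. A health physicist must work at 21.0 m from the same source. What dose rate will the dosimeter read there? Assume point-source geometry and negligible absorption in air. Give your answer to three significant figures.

Applying the 1/r² law, scaling from 15.0 m to 21.0 m:
(15.0/21.0)² = 0.5102, so 34.1 × 0.5102 = 17.40 mGy/h.

17.4 mGy/h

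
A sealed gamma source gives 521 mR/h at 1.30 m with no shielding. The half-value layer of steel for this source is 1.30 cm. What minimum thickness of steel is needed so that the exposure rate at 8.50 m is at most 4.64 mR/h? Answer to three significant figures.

At 8.50 m, distance alone gives 521 × (1.30/8.50)² = 521 × 0.02339 = 12.19 mR/h.
Further attenuation needed: 12.19/4.64 = 2.627.
n = log₂(2.627) = 1.393 half-value layers.
Thickness = 1.393 × 1.30 cm = 1.811 cm.

1.81 cm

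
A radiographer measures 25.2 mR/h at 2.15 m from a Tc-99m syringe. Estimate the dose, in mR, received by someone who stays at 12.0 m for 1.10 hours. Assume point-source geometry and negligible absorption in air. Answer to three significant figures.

Using I₁d₁² = I₂d₂², rate at 12.0 m:
25.2 × (2.15/12.0)² = 25.2 × 0.03210 = 0.8089 mR/h.
Dose = rate × time = 0.8089 mR/h × 1.100 h = 0.8898 mR.

0.890 mR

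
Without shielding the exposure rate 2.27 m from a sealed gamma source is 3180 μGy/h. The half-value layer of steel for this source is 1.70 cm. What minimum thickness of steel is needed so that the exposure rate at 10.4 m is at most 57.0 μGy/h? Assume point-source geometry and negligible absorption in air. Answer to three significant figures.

At 10.4 m, distance alone gives 3180 × (2.27/10.4)² = 3180 × 0.04764 = 151.5 μGy/h.
Further attenuation needed: 151.5/57.0 = 2.658.
n = log₂(2.658) = 1.410 half-value layers.
Thickness = 1.410 × 1.70 cm = 2.397 cm.

2.40 cm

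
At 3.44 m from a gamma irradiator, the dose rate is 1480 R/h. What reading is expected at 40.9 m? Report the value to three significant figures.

By the inverse-square law, the rate at 40.9 m is
(3.44/40.9)² = 0.007074, so 1480 × 0.007074 = 10.47 R/h.

10.5 R/h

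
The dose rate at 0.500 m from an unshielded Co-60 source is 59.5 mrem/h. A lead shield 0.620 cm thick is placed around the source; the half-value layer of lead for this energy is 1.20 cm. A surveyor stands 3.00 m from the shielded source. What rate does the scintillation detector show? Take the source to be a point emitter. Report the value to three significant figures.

Distance alone: 59.5 × (0.500/3.00)² = 59.5 × 0.02778 = 1.653 mrem/h.
Shield: 0.620/1.20 = 0.5167 half-value layers → attenuation 2^(−0.5167) = 0.6990.
Combined: 1.653 × 0.6990 = 1.155 mrem/h.

1.16 mrem/h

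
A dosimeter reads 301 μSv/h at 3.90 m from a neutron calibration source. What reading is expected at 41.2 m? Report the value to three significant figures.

Since intensity falls as 1/r², the rate at 41.2 m is
301 × (3.90/41.2)² = 301 × 0.008961 = 2.697 μSv/h.

2.70 μSv/h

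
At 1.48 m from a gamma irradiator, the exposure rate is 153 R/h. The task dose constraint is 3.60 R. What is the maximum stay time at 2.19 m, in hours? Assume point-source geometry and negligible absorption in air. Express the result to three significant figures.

Since intensity falls as 1/r², rate at 2.19 m:
(1.48/2.19)² = 0.4567, so 153 × 0.4567 = 69.88 R/h.
Stay time = 3.60 R ÷ 69.88 R/h = 0.05152 h.

0.0515 h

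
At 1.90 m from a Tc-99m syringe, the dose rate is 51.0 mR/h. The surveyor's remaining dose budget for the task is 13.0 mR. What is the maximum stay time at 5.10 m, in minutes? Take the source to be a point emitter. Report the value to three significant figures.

Since intensity falls as 1/r², rate at 5.10 m:
51.0 × (1.90/5.10)² = 51.0 × 0.1388 = 7.079 mR/h.
Stay time = 13.0 mR ÷ 7.079 mR/h = 1.836 h = 110.2 min.

110 min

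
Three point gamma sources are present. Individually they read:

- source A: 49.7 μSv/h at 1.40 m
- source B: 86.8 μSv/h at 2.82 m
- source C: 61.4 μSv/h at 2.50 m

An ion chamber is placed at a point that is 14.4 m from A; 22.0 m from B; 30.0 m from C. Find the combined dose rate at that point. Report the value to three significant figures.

By superposition, sum each source's inverse-square contribution:
A: 49.7 × (1.40/14.4)² = 0.4698 μSv/h
B: 86.8 × (2.82/22.0)² = 1.426 μSv/h
C: 61.4 × (2.50/30.0)² = 0.4264 μSv/h
Total = 0.4698 + 1.426 + 0.4264 = 2.322 μSv/h.

2.32 μSv/h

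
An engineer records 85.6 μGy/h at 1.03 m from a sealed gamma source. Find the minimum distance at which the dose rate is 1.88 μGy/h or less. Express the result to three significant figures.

6.95 m

Intensity scales as (d₁/d₂)², so d₂ = d₁·√(I₁/I₂).
I₁/I₂ = 85.6/1.88 = 45.53, so d₂ = 1.03 × √45.53 = 6.950 m.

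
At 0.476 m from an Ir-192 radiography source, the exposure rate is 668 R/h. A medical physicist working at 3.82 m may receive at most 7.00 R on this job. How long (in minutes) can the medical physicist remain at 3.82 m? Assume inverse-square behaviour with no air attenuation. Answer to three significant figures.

40.5 min

By the inverse-square law, rate at 3.82 m:
(0.476/3.82)² = 0.01553, so 668 × 0.01553 = 10.37 R/h.
Stay time = 7.00 R ÷ 10.37 R/h = 0.6750 h = 40.50 min.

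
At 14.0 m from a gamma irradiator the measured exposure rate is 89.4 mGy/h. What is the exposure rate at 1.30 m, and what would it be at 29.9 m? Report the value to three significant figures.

10400 mGy/h; 19.6 mGy/h

Using I₁d₁² = I₂d₂²,
At 1.30 m: 89.4 × (14.0/1.30)² = 89.4 × 116.0 = 10370 mGy/h
At 29.9 m: (1.30/29.9)² = 0.001890, so 10370 × 0.001890 = 19.60 mGy/h.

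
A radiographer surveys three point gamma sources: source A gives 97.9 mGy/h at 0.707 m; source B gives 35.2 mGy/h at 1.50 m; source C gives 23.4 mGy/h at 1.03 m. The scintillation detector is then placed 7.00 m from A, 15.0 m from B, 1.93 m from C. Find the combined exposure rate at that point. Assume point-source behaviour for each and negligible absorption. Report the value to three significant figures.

8.02 mGy/h

By superposition, sum each source's inverse-square contribution:
A: 97.9 × (0.707/7.00)² = 0.9987 mGy/h
B: 35.2 × (1.50/15.0)² = 0.3520 mGy/h
C: 23.4 × (1.03/1.93)² = 6.665 mGy/h
Total = 0.9987 + 0.3520 + 6.665 = 8.016 mGy/h.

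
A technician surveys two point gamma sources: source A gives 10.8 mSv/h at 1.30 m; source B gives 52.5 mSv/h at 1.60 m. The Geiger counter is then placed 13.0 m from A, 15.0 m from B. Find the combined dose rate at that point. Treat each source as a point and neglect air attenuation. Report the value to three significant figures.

0.705 mSv/h

Each source contributes Iᵢ·(dᵢ/rᵢ)²; contributions add.
A: 10.8 × (1.30/13.0)² = 0.1080 mSv/h
B: 52.5 × (1.60/15.0)² = 0.5973 mSv/h
Total = 0.1080 + 0.5973 = 0.7053 mSv/h.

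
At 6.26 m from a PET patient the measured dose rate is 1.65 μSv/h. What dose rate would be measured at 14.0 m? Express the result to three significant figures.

0.330 μSv/h

By the inverse-square law, scaling from 6.26 m to 14.0 m:
1.65 × (6.26/14.0)² = 1.65 × 0.1999 = 0.3298 μSv/h.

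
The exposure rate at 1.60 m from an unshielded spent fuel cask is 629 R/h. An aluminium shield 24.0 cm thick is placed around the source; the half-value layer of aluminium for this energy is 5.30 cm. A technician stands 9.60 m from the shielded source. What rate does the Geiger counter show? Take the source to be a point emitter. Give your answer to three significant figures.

0.757 R/h

Distance alone: (1.60/9.60)² = 0.02778, so 629 × 0.02778 = 17.47 R/h.
Shield: 24.0/5.30 = 4.528 half-value layers → attenuation 2^(−4.528) = 0.04334.
Combined: 17.47 × 0.04334 = 0.7571 R/h.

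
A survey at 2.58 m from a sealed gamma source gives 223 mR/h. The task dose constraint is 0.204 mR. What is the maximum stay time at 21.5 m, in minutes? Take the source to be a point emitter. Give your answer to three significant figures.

3.81 min

Since intensity falls as 1/r², rate at 21.5 m:
(2.58/21.5)² = 0.01440, so 223 × 0.01440 = 3.211 mR/h.
Stay time = 0.204 mR ÷ 3.211 mR/h = 0.06353 h = 3.812 min.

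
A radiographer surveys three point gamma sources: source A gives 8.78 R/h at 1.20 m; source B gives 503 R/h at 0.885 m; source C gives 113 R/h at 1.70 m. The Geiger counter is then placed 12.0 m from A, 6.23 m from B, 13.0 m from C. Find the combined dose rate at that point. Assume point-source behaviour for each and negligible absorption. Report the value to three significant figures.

12.2 R/h

Each source contributes Iᵢ·(dᵢ/rᵢ)²; contributions add.
A: 8.78 × (1.20/12.0)² = 0.08780 R/h
B: 503 × (0.885/6.23)² = 10.15 R/h
C: 113 × (1.70/13.0)² = 1.932 R/h
Total = 0.08780 + 10.15 + 1.932 = 12.17 R/h.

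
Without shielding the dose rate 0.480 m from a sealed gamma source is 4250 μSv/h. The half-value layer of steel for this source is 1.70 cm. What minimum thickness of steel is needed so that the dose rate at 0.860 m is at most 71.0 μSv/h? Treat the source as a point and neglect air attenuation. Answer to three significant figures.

At 0.860 m, distance alone gives 4250 × (0.480/0.860)² = 4250 × 0.3115 = 1324 μSv/h.
Further attenuation needed: 1324/71.0 = 18.65.
n = log₂(18.65) = 4.221 half-value layers.
Thickness = 4.221 × 1.70 cm = 7.176 cm.

7.18 cm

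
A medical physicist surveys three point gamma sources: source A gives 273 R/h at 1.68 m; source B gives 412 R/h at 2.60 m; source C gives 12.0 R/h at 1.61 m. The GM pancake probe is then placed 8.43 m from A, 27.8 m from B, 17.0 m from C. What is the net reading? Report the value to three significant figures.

Each source contributes Iᵢ·(dᵢ/rᵢ)²; contributions add.
A: 273 × (1.68/8.43)² = 10.84 R/h
B: 412 × (2.60/27.8)² = 3.604 R/h
C: 12.0 × (1.61/17.0)² = 0.1076 R/h
Total = 10.84 + 3.604 + 0.1076 = 14.55 R/h.

14.6 R/h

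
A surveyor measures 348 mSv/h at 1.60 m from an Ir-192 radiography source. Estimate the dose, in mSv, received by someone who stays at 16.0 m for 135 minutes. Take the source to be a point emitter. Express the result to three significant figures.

7.83 mSv

By the inverse-square law, rate at 16.0 m:
348 × (1.60/16.0)² = 348 × 0.01000 = 3.480 mSv/h.
Dose = rate × time = 3.480 mSv/h × 2.250 h = 7.830 mSv.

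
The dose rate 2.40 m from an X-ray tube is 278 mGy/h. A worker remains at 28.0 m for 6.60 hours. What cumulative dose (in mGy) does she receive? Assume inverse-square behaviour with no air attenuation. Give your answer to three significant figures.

Since intensity falls as 1/r², rate at 28.0 m:
(2.40/28.0)² = 0.007347, so 278 × 0.007347 = 2.042 mGy/h.
Dose = rate × time = 2.042 mGy/h × 6.600 h = 13.48 mGy.

13.5 mGy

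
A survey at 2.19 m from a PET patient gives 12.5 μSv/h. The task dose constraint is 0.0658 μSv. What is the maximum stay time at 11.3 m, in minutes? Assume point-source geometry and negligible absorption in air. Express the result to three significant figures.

8.41 min

Using I₁d₁² = I₂d₂², rate at 11.3 m:
(2.19/11.3)² = 0.03756, so 12.5 × 0.03756 = 0.4695 μSv/h.
Stay time = 0.0658 μSv ÷ 0.4695 μSv/h = 0.1401 h = 8.406 min.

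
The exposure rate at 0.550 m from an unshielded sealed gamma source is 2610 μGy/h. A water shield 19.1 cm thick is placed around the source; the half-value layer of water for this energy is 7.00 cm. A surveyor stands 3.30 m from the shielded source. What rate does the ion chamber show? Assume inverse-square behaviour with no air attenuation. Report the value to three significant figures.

10.9 μGy/h

Distance alone: (0.550/3.30)² = 0.02778, so 2610 × 0.02778 = 72.51 μGy/h.
Shield: 19.1/7.00 = 2.729 half-value layers → attenuation 2^(−2.729) = 0.1508.
Combined: 72.51 × 0.1508 = 10.93 μGy/h.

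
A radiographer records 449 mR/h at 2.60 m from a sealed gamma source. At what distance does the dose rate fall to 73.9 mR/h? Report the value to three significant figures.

Using I₁d₁² = I₂d₂², d₂ = d₁·√(I₁/I₂).
I₁/I₂ = 449/73.9 = 6.076, so d₂ = 2.60 × √6.076 = 6.409 m.

6.41 m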